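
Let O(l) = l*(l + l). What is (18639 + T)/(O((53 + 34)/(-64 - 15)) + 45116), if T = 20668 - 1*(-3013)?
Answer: 132059560/140792047 ≈ 0.93798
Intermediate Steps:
T = 23681 (T = 20668 + 3013 = 23681)
O(l) = 2*l² (O(l) = l*(2*l) = 2*l²)
(18639 + T)/(O((53 + 34)/(-64 - 15)) + 45116) = (18639 + 23681)/(2*((53 + 34)/(-64 - 15))² + 45116) = 42320/(2*(87/(-79))² + 45116) = 42320/(2*(87*(-1/79))² + 45116) = 42320/(2*(-87/79)² + 45116) = 42320/(2*(7569/6241) + 45116) = 42320/(15138/6241 + 45116) = 42320/(281584094/6241) = 42320*(6241/281584094) = 132059560/140792047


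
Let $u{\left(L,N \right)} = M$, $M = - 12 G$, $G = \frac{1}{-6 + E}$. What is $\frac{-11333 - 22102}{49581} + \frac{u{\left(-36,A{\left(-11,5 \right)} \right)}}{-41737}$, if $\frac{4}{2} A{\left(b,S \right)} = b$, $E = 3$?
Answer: $- \frac{155074991}{229929133} \approx -0.67445$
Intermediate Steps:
$A{\left(b,S \right)} = \frac{b}{2}$
$G = - \frac{1}{3}$ ($G = \frac{1}{-6 + 3} = \frac{1}{-3} = - \frac{1}{3} \approx -0.33333$)
$M = 4$ ($M = \left(-12\right) \left(- \frac{1}{3}\right) = 4$)
$u{\left(L,N \right)} = 4$
$\frac{-11333 - 22102}{49581} + \frac{u{\left(-36,A{\left(-11,5 \right)} \right)}}{-41737} = \frac{-11333 - 22102}{49581} + \frac{4}{-41737} = \left(-11333 - 22102\right) \frac{1}{49581} + 4 \left(- \frac{1}{41737}\right) = \left(-33435\right) \frac{1}{49581} - \frac{4}{41737} = - \frac{3715}{5509} - \frac{4}{41737} = - \frac{155074991}{229929133}$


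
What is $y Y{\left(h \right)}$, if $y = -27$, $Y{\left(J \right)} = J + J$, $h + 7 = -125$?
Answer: $7128$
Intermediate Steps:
$h = -132$ ($h = -7 - 125 = -132$)
$Y{\left(J \right)} = 2 J$
$y Y{\left(h \right)} = - 27 \cdot 2 \left(-132\right) = \left(-27\right) \left(-264\right) = 7128$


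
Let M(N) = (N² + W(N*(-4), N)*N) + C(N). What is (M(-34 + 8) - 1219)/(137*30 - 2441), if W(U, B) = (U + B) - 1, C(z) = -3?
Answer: -2548/1669 ≈ -1.5267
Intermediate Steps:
W(U, B) = -1 + B + U (W(U, B) = (B + U) - 1 = -1 + B + U)
M(N) = -3 + N² + N*(-1 - 3*N) (M(N) = (N² + (-1 + N + N*(-4))*N) - 3 = (N² + (-1 + N - 4*N)*N) - 3 = (N² + (-1 - 3*N)*N) - 3 = (N² + N*(-1 - 3*N)) - 3 = -3 + N² + N*(-1 - 3*N))
(M(-34 + 8) - 1219)/(137*30 - 2441) = ((-3 - (-34 + 8) - 2*(-34 + 8)²) - 1219)/(137*30 - 2441) = ((-3 - 1*(-26) - 2*(-26)²) - 1219)/(4110 - 2441) = ((-3 + 26 - 2*676) - 1219)/1669 = ((-3 + 26 - 1352) - 1219)*(1/1669) = (-1329 - 1219)*(1/1669) = -2548*1/1669 = -2548/1669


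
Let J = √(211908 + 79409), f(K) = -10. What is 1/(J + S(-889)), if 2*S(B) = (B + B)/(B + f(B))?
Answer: -799211/235441900396 + 808201*√291317/235441900396 ≈ 0.0018494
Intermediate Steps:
J = √291317 ≈ 539.74
S(B) = B/(-10 + B) (S(B) = ((B + B)/(B - 10))/2 = ((2*B)/(-10 + B))/2 = (2*B/(-10 + B))/2 = B/(-10 + B))
1/(J + S(-889)) = 1/(√291317 - 889/(-10 - 889)) = 1/(√291317 - 889/(-899)) = 1/(√291317 - 889*(-1/899)) = 1/(√291317 + 889/899) = 1/(889/899 + √291317)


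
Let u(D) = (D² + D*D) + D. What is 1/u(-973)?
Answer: 1/1892485 ≈ 5.2841e-7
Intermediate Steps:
u(D) = D + 2*D² (u(D) = (D² + D²) + D = 2*D² + D = D + 2*D²)
1/u(-973) = 1/(-973*(1 + 2*(-973))) = 1/(-973*(1 - 1946)) = 1/(-973*(-1945)) = 1/1892485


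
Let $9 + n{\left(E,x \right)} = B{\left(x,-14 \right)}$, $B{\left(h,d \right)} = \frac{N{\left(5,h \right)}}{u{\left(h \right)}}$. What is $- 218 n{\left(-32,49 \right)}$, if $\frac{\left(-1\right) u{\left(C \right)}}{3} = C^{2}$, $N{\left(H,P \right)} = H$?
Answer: $\frac{14133376}{7203} \approx 1962.2$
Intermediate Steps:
$u{\left(C \right)} = - 3 C^{2}$
$B{\left(h,d \right)} = - \frac{5}{3 h^{2}}$ ($B{\left(h,d \right)} = \frac{5}{\left(-3\right) h^{2}} = 5 \left(- \frac{1}{3 h^{2}}\right) = - \frac{5}{3 h^{2}}$)
$n{\left(E,x \right)} = -9 - \frac{5}{3 x^{2}}$
$- 218 n{\left(-32,49 \right)} = - 218 \left(-9 - \frac{5}{3 \cdot 2401}\right) = - 218 \left(-9 - \frac{5}{7203}\right) = \left(-218\right) \left(- \frac{64832}{7203}\right) = \frac{14133376}{7203}$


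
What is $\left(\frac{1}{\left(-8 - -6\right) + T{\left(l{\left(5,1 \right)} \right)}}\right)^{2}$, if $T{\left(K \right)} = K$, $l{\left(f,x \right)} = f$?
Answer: $\frac{1}{9} \approx 0.11111$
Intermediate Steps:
$\left(\frac{1}{\left(-8 - -6\right) + T{\left(l{\left(5,1 \right)} \right)}}\right)^{2} = \left(\frac{1}{\left(-8 - -6\right) + 5}\right)^{2} = \left(\frac{1}{\left(-8 + 6\right) + 5}\right)^{2} = \left(\frac{1}{-2 + 5}\right)^{2} = \left(\frac{1}{3}\right)^{2} = \frac{1}{9}$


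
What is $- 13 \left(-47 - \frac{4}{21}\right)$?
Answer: $\frac{12883}{21} \approx 613.48$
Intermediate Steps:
$- 13 \left(-47 - \frac{4}{21}\right) = \left(-13\right) \left(- \frac{991}{21}\right) = \frac{12883}{21}$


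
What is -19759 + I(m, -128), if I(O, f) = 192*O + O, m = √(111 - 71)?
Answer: -19759 + 386*√10 ≈ -18538.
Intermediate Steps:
m = 2*√10 (m = √40 = 2*√10 ≈ 6.3246)
I(O, f) = 193*O
-19759 + I(m, -128) = -19759 + 193*(2*√10) = -19759 + 386*√10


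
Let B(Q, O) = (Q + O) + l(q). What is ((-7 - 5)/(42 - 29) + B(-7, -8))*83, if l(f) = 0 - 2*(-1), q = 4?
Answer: -15023/13 ≈ -1155.6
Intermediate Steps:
l(f) = 2 (l(f) = 0 + 2 = 2)
B(Q, O) = 2 + O + Q (B(Q, O) = (Q + O) + 2 = (O + Q) + 2 = 2 + O + Q)
((-7 - 5)/(42 - 29) + B(-7, -8))*83 = ((-7 - 5)/(42 - 29) + (2 - 8 - 7))*83 = (-12/13 - 13)*83 = -181/13*83 = -15023/13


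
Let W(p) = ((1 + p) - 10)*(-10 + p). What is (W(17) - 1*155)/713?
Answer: -99/713 ≈ -0.13885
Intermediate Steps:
W(p) = (-10 + p)*(-9 + p) (W(p) = (-9 + p)*(-10 + p) = (-10 + p)*(-9 + p))
(W(17) - 1*155)/713 = ((90 + 17**2 - 19*17) - 1*155)/713 = ((90 + 289 - 323) - 155)*(1/713) = (56 - 155)*(1/713) = -99*1/713 = -99/713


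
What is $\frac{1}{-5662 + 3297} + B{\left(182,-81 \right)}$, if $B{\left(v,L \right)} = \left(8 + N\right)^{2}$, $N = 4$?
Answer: $\frac{340559}{2365} \approx 144.0$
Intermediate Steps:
$B{\left(v,L \right)} = 144$ ($B{\left(v,L \right)} = \left(8 + 4\right)^{2} = 12^{2} = 144$)
$\frac{1}{-5662 + 3297} + B{\left(182,-81 \right)} = \frac{1}{-5662 + 3297} + 144 = \frac{1}{-2365} + 144 = - \frac{1}{2365} + 144 = \frac{340559}{2365}$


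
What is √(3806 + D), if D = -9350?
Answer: 6*I*√154 ≈ 74.458*I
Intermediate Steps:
√(3806 + D) = √(3806 - 9350) = √(-5544) = 6*I*√154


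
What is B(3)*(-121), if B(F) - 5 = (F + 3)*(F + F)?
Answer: -4961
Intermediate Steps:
B(F) = 5 + 2*F*(3 + F) (B(F) = 5 + (F + 3)*(F + F) = 5 + (3 + F)*(2*F) = 5 + 2*F*(3 + F))
B(3)*(-121) = (5 + 2*3² + 6*3)*(-121) = (5 + 2*9 + 18)*(-121) = (5 + 18 + 18)*(-121) = 41*(-121) = -4961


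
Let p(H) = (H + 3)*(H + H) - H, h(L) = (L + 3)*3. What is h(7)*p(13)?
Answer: 12090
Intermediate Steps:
h(L) = 9 + 3*L (h(L) = (3 + L)*3 = 9 + 3*L)
p(H) = -H + 2*H*(3 + H) (p(H) = (3 + H)*(2*H) - H = 2*H*(3 + H) - H = -H + 2*H*(3 + H))
h(7)*p(13) = (9 + 3*7)*(13*(5 + 2*13)) = (9 + 21)*(13*(5 + 26)) = 30*(13*31) = 30*403 = 12090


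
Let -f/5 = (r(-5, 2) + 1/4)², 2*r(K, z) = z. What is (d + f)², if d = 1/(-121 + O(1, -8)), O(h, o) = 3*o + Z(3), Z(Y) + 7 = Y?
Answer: 347486881/5683456 ≈ 61.140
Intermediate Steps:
r(K, z) = z/2
Z(Y) = -7 + Y
O(h, o) = -4 + 3*o (O(h, o) = 3*o + (-7 + 3) = 3*o - 4 = -4 + 3*o)
f = -125/16 (f = -5*((½)*2 + 1/4)² = -5*(1 + ¼)² = -5*(5/4)² = -5*25/16 = -125/16 ≈ -7.8125)
d = -1/149 (d = 1/(-121 + (-4 + 3*(-8))) = 1/(-121 + (-4 - 24)) = 1/(-121 - 28) = 1/(-149) = -1/149 ≈ -0.0067114)
(d + f)² = (-1/149 - 125/16)² = (-18641/2384)² = 347486881/5683456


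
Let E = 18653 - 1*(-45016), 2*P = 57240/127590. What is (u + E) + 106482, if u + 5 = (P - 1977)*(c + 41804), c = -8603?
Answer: -278404712689/4253 ≈ -6.5461e+7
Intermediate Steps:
P = 954/4253 (P = (57240/127590)/2 = (57240*(1/127590))/2 = (½)*(1908/4253) = 954/4253 ≈ 0.22431)
E = 63669 (E = 18653 + 45016 = 63669)
u = -279128364892/4253 (u = -5 + (954/4253 - 1977)*(-8603 + 41804) = -5 - 8407227/4253*33201 = -5 - 279128343627/4253 = -279128364892/4253 ≈ -6.5631e+7)
(u + E) + 106482 = (-279128364892/4253 + 63669) + 106482 = -278857580635/4253 + 106482 = -278404712689/4253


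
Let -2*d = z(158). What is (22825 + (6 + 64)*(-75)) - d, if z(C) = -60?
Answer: 17545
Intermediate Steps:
d = 30 (d = -1/2*(-60) = 30)
(22825 + (6 + 64)*(-75)) - d = (22825 + (6 + 64)*(-75)) - 1*30 = (22825 + 70*(-75)) - 30 = (22825 - 5250) - 30 = 17575 - 30 = 17545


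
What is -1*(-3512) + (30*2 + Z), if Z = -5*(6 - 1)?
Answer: 3547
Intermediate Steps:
Z = -25 (Z = -5*5 = -25)
-1*(-3512) + (30*2 + Z) = -1*(-3512) + (30*2 - 25) = 3512 + (60 - 25) = 3512 + 35 = 3547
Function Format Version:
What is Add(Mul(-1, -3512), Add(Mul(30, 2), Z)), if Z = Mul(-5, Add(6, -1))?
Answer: 3547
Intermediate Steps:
Z = -25 (Z = Mul(-5, 5) = -25)
Add(Mul(-1, -3512), Add(Mul(30, 2), Z)) = Add(Mul(-1, -3512), Add(Mul(30, 2), -25)) = Add(3512, Add(60, -25)) = Add(3512, 35) = 3547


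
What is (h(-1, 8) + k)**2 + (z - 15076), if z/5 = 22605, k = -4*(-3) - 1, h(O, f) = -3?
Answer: 98013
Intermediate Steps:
k = 11 (k = 12 - 1 = 11)
z = 113025 (z = 5*22605 = 113025)
(h(-1, 8) + k)**2 + (z - 15076) = (-3 + 11)**2 + (113025 - 15076) = 8**2 + 97949 = 64 + 97949 = 98013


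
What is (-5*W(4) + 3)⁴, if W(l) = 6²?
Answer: 981506241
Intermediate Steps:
W(l) = 36
(-5*W(4) + 3)⁴ = (-5*36 + 3)⁴ = (-180 + 3)⁴ = (-177)⁴ = 981506241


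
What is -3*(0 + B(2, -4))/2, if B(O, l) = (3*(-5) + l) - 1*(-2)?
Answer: 51/2 ≈ 25.500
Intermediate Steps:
B(O, l) = -13 + l (B(O, l) = (-15 + l) + 2 = -13 + l)
-3*(0 + B(2, -4))/2 = -3*(0 + (-13 - 4))/2 = -3*(0 - 17)*(1/2) = -3*(-17)*(1/2) = 51*(1/2) = 51/2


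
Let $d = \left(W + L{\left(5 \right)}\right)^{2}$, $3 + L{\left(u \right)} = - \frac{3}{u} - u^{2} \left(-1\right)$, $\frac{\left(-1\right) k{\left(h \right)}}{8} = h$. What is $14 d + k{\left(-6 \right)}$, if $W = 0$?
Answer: $\frac{161486}{25} \approx 6459.4$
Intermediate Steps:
$k{\left(h \right)} = - 8 h$
$L{\left(u \right)} = -3 + u^{2} - \frac{3}{u}$ ($L{\left(u \right)} = -3 - \left(\frac{3}{u} + u^{2} \left(-1\right)\right) = -3 - \left(- u^{2} + \frac{3}{u}\right) = -3 + \left(- \frac{3}{u} + u^{2}\right) = -3 + \left(u^{2} - \frac{3}{u}\right) = -3 + u^{2} - \frac{3}{u}$)
$d = \frac{11449}{25}$ ($d = \left(0 - \left(3 - 25 + \frac{3}{5}\right)\right)^{2} = \left(0 - - \frac{107}{5}\right)^{2} = \left(0 + \frac{107}{5}\right)^{2} = \left(\frac{107}{5}\right)^{2} = \frac{11449}{25} \approx 457.96$)
$14 d + k{\left(-6 \right)} = 14 \cdot \frac{11449}{25} - -48 = \frac{160286}{25} + 48 = \frac{161486}{25}$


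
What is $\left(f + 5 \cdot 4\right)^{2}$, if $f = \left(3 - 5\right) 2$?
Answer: $256$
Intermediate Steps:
$f = -4$ ($f = \left(-2\right) 2 = -4$)
$\left(f + 5 \cdot 4\right)^{2} = \left(-4 + 5 \cdot 4\right)^{2} = \left(-4 + 20\right)^{2} = 16^{2} = 256$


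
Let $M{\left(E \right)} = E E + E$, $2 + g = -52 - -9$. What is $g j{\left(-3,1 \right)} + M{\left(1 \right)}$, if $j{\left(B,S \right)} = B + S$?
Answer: $92$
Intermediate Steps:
$g = -45$ ($g = -2 - 43 = -45$)
$M{\left(E \right)} = E + E^{2}$ ($M{\left(E \right)} = E^{2} + E = E + E^{2}$)
$g j{\left(-3,1 \right)} + M{\left(1 \right)} = - 45 \left(-3 + 1\right) + 1 \left(1 + 1\right) = \left(-45\right) \left(-2\right) + 1 \cdot 2 = 90 + 2 = 92$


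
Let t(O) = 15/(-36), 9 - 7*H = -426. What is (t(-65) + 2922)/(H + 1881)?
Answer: 245413/163224 ≈ 1.5035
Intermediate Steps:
H = 435/7 (H = 9/7 - ⅐*(-426) = 9/7 + 426/7 = 435/7 ≈ 62.143)
t(O) = -5/12 (t(O) = 15*(-1/36) = -5/12)
(t(-65) + 2922)/(H + 1881) = (-5/12 + 2922)/(435/7 + 1881) = 35059/(12*(13602/7)) = (35059/12)*(7/13602) = 245413/163224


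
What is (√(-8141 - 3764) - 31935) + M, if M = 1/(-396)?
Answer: -12646261/396 + I*√11905 ≈ -31935.0 + 109.11*I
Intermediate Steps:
M = -1/396 ≈ -0.0025253
(√(-8141 - 3764) - 31935) + M = (√(-8141 - 3764) - 31935) - 1/396 = (√(-11905) - 31935) - 1/396 = (I*√11905 - 31935) - 1/396 = (-31935 + I*√11905) - 1/396 = -12646261/396 + I*√11905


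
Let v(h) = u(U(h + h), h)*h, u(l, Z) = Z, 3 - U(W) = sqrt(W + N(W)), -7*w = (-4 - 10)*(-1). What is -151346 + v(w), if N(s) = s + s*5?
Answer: -151342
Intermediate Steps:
N(s) = 6*s (N(s) = s + 5*s = 6*s)
w = -2 (w = -(-4 - 10)*(-1)/7 = -(-2)*(-1) = -1/7*14 = -2)
U(W) = 3 - sqrt(7)*sqrt(W) (U(W) = 3 - sqrt(W + 6*W) = 3 - sqrt(7*W) = 3 - sqrt(7)*sqrt(W))
v(h) = h**2 (v(h) = h*h = h**2)
-151346 + v(w) = -151346 + (-2)**2 = -151346 + 4 = -151342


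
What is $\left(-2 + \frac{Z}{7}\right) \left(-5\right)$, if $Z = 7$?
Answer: $5$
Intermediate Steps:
$\left(-2 + \frac{Z}{7}\right) \left(-5\right) = \left(-2 + \frac{7}{7}\right) \left(-5\right) = \left(-2 + 7 \cdot \frac{1}{7}\right) \left(-5\right) = \left(-2 + 1\right) \left(-5\right) = \left(-1\right) \left(-5\right) = 5$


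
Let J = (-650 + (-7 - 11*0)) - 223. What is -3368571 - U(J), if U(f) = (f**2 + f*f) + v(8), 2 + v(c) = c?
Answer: -4917377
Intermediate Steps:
v(c) = -2 + c
J = -880 (J = (-650 + (-7 + 0)) - 223 = (-650 - 7) - 223 = -657 - 223 = -880)
U(f) = 6 + 2*f**2 (U(f) = (f**2 + f*f) + (-2 + 8) = (f**2 + f**2) + 6 = 2*f**2 + 6 = 6 + 2*f**2)
-3368571 - U(J) = -3368571 - (6 + 2*(-880)**2) = -3368571 - (6 + 2*774400) = -3368571 - (6 + 1548800) = -3368571 - 1*1548806 = -3368571 - 1548806 = -4917377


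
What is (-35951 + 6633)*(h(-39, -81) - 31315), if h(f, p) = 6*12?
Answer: 915982274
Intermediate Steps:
h(f, p) = 72
(-35951 + 6633)*(h(-39, -81) - 31315) = (-35951 + 6633)*(72 - 31315) = -29318*(-31243) = 915982274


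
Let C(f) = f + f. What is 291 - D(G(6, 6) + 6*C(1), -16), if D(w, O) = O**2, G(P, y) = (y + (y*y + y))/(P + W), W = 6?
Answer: 35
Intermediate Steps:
C(f) = 2*f
G(P, y) = (y**2 + 2*y)/(6 + P) (G(P, y) = (y + (y*y + y))/(P + 6) = (y + (y**2 + y))/(6 + P) = (y + (y + y**2))/(6 + P) = (y**2 + 2*y)/(6 + P))
291 - D(G(6, 6) + 6*C(1), -16) = 291 - 1*(-16)**2 = 291 - 1*256 = 291 - 256 = 35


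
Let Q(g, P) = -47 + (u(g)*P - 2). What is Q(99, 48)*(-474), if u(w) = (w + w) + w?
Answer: -6734118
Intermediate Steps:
u(w) = 3*w (u(w) = 2*w + w = 3*w)
Q(g, P) = -49 + 3*P*g (Q(g, P) = -47 + ((3*g)*P - 2) = -47 + (3*P*g - 2) = -47 + (-2 + 3*P*g) = -49 + 3*P*g)
Q(99, 48)*(-474) = (-49 + 3*48*99)*(-474) = (-49 + 14256)*(-474) = 14207*(-474) = -6734118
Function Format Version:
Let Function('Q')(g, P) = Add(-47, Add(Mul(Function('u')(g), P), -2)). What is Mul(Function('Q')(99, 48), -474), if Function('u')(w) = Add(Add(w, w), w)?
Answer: -6734118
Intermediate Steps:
Function('u')(w) = Mul(3, w) (Function('u')(w) = Add(Mul(2, w), w) = Mul(3, w))
Function('Q')(g, P) = Add(-49, Mul(3, P, g)) (Function('Q')(g, P) = Add(-47, Add(Mul(Mul(3, g), P), -2)) = Add(-47, Add(Mul(3, P, g), -2)) = Add(-47, Add(-2, Mul(3, P, g))) = Add(-49, Mul(3, P, g)))
Mul(Function('Q')(99, 48), -474) = Mul(Add(-49, Mul(3, 48, 99)), -474) = Mul(Add(-49, 14256), -474) = Mul(14207, -474) = -6734118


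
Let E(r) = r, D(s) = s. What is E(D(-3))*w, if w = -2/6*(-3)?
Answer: -3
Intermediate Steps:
w = 1 (w = -2*1/6*(-3) = -1/3*(-3) = 1)
E(D(-3))*w = -3*1 = -3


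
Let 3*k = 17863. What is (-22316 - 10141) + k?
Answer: -79508/3 ≈ -26503.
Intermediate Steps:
k = 17863/3 (k = (1/3)*17863 = 17863/3 ≈ 5954.3)
(-22316 - 10141) + k = (-22316 - 10141) + 17863/3 = -32457 + 17863/3 = -79508/3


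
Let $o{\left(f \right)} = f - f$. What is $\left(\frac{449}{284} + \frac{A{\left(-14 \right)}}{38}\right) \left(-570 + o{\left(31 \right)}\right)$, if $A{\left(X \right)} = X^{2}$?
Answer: $- \frac{545445}{142} \approx -3841.2$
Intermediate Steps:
$o{\left(f \right)} = 0$
$\left(\frac{449}{284} + \frac{A{\left(-14 \right)}}{38}\right) \left(-570 + o{\left(31 \right)}\right) = \left(\frac{449}{284} + \frac{\left(-14\right)^{2}}{38}\right) \left(-570 + 0\right) = \left(449 \cdot \frac{1}{284} + 196 \cdot \frac{1}{38}\right) \left(-570\right) = \left(\frac{449}{284} + \frac{98}{19}\right) \left(-570\right) = \frac{36363}{5396} \left(-570\right) = - \frac{545445}{142}$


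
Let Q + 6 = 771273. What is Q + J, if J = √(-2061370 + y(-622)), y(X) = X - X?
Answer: 771267 + I*√2061370 ≈ 7.7127e+5 + 1435.7*I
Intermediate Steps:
Q = 771267 (Q = -6 + 771273 = 771267)
y(X) = 0
J = I*√2061370 (J = √(-2061370 + 0) = √(-2061370) = I*√2061370 ≈ 1435.7*I)
Q + J = 771267 + I*√2061370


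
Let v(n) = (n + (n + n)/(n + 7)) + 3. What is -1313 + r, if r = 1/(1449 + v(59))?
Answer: -65547553/49922 ≈ -1313.0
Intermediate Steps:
v(n) = 3 + n + 2*n/(7 + n) (v(n) = (n + (2*n)/(7 + n)) + 3 = (n + 2*n/(7 + n)) + 3 = 3 + n + 2*n/(7 + n))
r = 33/49922 (r = 1/(1449 + (21 + 59² + 12*59)/(7 + 59)) = 1/(1449 + (21 + 3481 + 708)/66) = 1/(1449 + (1/66)*4210) = 1/(1449 + 2105/33) = 1/(49922/33) = 33/49922 ≈ 0.00066103)
-1313 + r = -1313 + 33/49922 = -65547553/49922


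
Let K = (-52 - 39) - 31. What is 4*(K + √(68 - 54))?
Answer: -488 + 4*√14 ≈ -473.03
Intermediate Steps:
K = -122 (K = -91 - 31 = -122)
4*(K + √(68 - 54)) = 4*(-122 + √(68 - 54)) = 4*(-122 + √14) = -488 + 4*√14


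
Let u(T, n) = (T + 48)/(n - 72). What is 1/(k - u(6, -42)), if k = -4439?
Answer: -19/84332 ≈ -0.00022530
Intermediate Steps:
u(T, n) = (48 + T)/(-72 + n)
1/(k - u(6, -42)) = 1/(-4439 - (48 + 6)/(-72 - 42)) = 1/(-4439 - 54/(-114)) = 1/(-4439 - (-1)*54/114) = 1/(-4439 - 1*(-9/19)) = 1/(-4439 + 9/19) = 1/(-84332/19) = -19/84332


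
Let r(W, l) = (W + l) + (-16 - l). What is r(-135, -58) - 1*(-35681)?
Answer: 35530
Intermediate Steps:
r(W, l) = -16 + W
r(-135, -58) - 1*(-35681) = (-16 - 135) - 1*(-35681) = -151 + 35681 = 35530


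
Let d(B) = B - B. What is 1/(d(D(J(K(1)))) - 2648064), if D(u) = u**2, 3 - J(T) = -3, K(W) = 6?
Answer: -1/2648064 ≈ -3.7763e-7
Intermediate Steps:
J(T) = 6 (J(T) = 3 - 1*(-3) = 3 + 3 = 6)
d(B) = 0
1/(d(D(J(K(1)))) - 2648064) = 1/(0 - 2648064) = 1/(-2648064) = -1/2648064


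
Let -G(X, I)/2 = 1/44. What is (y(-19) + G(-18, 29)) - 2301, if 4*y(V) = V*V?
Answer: -97275/44 ≈ -2210.8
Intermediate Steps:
G(X, I) = -1/22 (G(X, I) = -2/44 = -2*1/44 = -1/22)
y(V) = V²/4 (y(V) = (V*V)/4 = V²/4)
(y(-19) + G(-18, 29)) - 2301 = ((¼)*(-19)² - 1/22) - 2301 = ((¼)*361 - 1/22) - 2301 = (361/4 - 1/22) - 2301 = 3969/44 - 2301 = -97275/44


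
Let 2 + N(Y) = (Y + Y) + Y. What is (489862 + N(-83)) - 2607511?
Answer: -2117900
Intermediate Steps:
N(Y) = -2 + 3*Y (N(Y) = -2 + ((Y + Y) + Y) = -2 + (2*Y + Y) = -2 + 3*Y)
(489862 + N(-83)) - 2607511 = (489862 + (-2 + 3*(-83))) - 2607511 = (489862 + (-2 - 249)) - 2607511 = (489862 - 251) - 2607511 = 489611 - 2607511 = -2117900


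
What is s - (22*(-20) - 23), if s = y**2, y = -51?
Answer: 3064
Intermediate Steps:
s = 2601 (s = (-51)**2 = 2601)
s - (22*(-20) - 23) = 2601 - (22*(-20) - 23) = 2601 - (-440 - 23) = 2601 - 1*(-463) = 2601 + 463 = 3064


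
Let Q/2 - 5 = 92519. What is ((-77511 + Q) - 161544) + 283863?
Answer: 229856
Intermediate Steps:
Q = 185048 (Q = 10 + 2*92519 = 10 + 185038 = 185048)
((-77511 + Q) - 161544) + 283863 = ((-77511 + 185048) - 161544) + 283863 = (107537 - 161544) + 283863 = -54007 + 283863 = 229856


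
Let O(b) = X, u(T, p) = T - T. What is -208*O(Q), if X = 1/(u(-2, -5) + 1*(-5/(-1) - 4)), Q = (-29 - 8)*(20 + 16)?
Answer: -208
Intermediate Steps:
u(T, p) = 0
Q = -1332 (Q = -37*36 = -1332)
X = 1 (X = 1/(0 + 1*(-5/(-1) - 4)) = 1/(0 + 1*(-5*(-1) - 4)) = 1/(0 + 1*(5 - 4)) = 1/(0 + 1*1) = 1/(0 + 1) = 1/1 = 1)
O(b) = 1
-208*O(Q) = -208*1 = -208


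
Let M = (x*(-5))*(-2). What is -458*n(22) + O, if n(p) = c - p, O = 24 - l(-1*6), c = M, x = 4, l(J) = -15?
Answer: -8205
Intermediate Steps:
M = 40 (M = (4*(-5))*(-2) = -20*(-2) = 40)
c = 40
O = 39 (O = 24 - 1*(-15) = 24 + 15 = 39)
n(p) = 40 - p
-458*n(22) + O = -458*(40 - 1*22) + 39 = -458*(40 - 22) + 39 = -458*18 + 39 = -8244 + 39 = -8205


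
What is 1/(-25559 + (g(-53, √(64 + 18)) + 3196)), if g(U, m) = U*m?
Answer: -22363/499873431 + 53*√82/499873431 ≈ -4.3777e-5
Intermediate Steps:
1/(-25559 + (g(-53, √(64 + 18)) + 3196)) = 1/(-25559 + (-53*√(64 + 18) + 3196)) = 1/(-25559 + (-53*√82 + 3196)) = 1/(-25559 + (3196 - 53*√82)) = 1/(-22363 - 53*√82)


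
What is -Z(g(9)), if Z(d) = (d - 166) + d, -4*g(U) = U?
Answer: 341/2 ≈ 170.50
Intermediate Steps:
g(U) = -U/4
Z(d) = -166 + 2*d (Z(d) = (-166 + d) + d = -166 + 2*d)
-Z(g(9)) = -(-166 + 2*(-¼*9)) = -(-166 + 2*(-9/4)) = -(-166 - 9/2) = -1*(-341/2) = 341/2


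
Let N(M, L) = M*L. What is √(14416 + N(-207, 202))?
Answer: I*√27398 ≈ 165.52*I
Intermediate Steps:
N(M, L) = L*M
√(14416 + N(-207, 202)) = √(14416 + 202*(-207)) = √(14416 - 41814) = √(-27398) = I*√27398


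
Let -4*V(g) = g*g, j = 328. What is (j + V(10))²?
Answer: 91809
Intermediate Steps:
V(g) = -g²/4 (V(g) = -g*g/4 = -g²/4)
(j + V(10))² = (328 - ¼*10²)² = (328 - ¼*100)² = (328 - 25)² = 303² = 91809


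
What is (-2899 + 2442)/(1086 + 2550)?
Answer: -457/3636 ≈ -0.12569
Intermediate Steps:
(-2899 + 2442)/(1086 + 2550) = -457/3636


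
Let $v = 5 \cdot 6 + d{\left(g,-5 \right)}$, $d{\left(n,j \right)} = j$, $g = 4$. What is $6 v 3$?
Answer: $450$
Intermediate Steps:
$v = 25$ ($v = 5 \cdot 6 - 5 = 30 - 5 = 25$)
$6 v 3 = 6 \cdot 25 \cdot 3 = 150 \cdot 3 = 450$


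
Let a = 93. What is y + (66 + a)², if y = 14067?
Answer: 39348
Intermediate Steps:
y + (66 + a)² = 14067 + (66 + 93)² = 14067 + 159² = 14067 + 25281 = 39348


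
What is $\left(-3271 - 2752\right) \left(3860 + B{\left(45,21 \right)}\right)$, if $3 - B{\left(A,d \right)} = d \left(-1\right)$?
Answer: $-23393332$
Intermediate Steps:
$B{\left(A,d \right)} = 3 + d$ ($B{\left(A,d \right)} = 3 - d \left(-1\right) = 3 - - d = 3 + d$)
$\left(-3271 - 2752\right) \left(3860 + B{\left(45,21 \right)}\right) = \left(-3271 - 2752\right) \left(3860 + \left(3 + 21\right)\right) = - 6023 \left(3860 + 24\right) = \left(-6023\right) 3884 = -23393332$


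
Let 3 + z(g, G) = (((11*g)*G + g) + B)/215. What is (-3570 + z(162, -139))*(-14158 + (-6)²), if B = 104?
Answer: 14342684494/215 ≈ 6.6710e+7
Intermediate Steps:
z(g, G) = -541/215 + g/215 + 11*G*g/215 (z(g, G) = -3 + (((11*g)*G + g) + 104)/215 = -3 + ((11*G*g + g) + 104)*(1/215) = -3 + ((g + 11*G*g) + 104)*(1/215) = -3 + (104 + g + 11*G*g)*(1/215) = -3 + (104/215 + g/215 + 11*G*g/215) = -541/215 + g/215 + 11*G*g/215)
(-3570 + z(162, -139))*(-14158 + (-6)²) = (-3570 + (-541/215 + (1/215)*162 + (11/215)*(-139)*162))*(-14158 + (-6)²) = (-3570 + (-541/215 + 162/215 - 247698/215))*(-14158 + 36) = (-3570 - 248077/215)*(-14122) = -1015627/215*(-14122) = 14342684494/215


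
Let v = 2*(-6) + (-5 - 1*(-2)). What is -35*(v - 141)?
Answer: 5460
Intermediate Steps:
v = -15 (v = -12 + (-5 + 2) = -12 - 3 = -15)
-35*(v - 141) = -35*(-15 - 141) = -35*(-156) = 5460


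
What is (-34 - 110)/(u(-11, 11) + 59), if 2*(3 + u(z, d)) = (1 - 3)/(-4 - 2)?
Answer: -864/337 ≈ -2.5638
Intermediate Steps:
u(z, d) = -17/6 (u(z, d) = -3 + ((1 - 3)/(-4 - 2))/2 = -3 + (-2/(-6))/2 = -3 + (-2*(-⅙))/2 = -3 + (½)*(⅓) = -3 + ⅙ = -17/6)
(-34 - 110)/(u(-11, 11) + 59) = (-34 - 110)/(-17/6 + 59) = -144/(337/6) = (6/337)*(-144) = -864/337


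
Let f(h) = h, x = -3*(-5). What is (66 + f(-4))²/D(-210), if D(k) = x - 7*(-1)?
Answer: 1922/11 ≈ 174.73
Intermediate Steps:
x = 15
D(k) = 22 (D(k) = 15 - 7*(-1) = 15 + 7 = 22)
(66 + f(-4))²/D(-210) = (66 - 4)²/22 = 62²*(1/22) = 3844*(1/22) = 1922/11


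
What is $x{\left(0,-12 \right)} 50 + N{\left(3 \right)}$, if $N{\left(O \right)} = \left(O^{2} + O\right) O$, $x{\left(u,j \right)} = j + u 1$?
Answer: $-564$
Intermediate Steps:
$x{\left(u,j \right)} = j + u$
$N{\left(O \right)} = O \left(O + O^{2}\right)$ ($N{\left(O \right)} = \left(O + O^{2}\right) O = O \left(O + O^{2}\right)$)
$x{\left(0,-12 \right)} 50 + N{\left(3 \right)} = \left(-12 + 0\right) 50 + 3^{2} \left(1 + 3\right) = \left(-12\right) 50 + 9 \cdot 4 = -600 + 36 = -564$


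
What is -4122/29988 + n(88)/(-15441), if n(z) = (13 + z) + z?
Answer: -1283621/8574902 ≈ -0.14970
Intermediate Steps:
n(z) = 13 + 2*z
-4122/29988 + n(88)/(-15441) = -4122/29988 + (13 + 2*88)/(-15441) = -4122*1/29988 + (13 + 176)*(-1/15441) = -229/1666 + 189*(-1/15441) = -229/1666 - 63/5147 = -1283621/8574902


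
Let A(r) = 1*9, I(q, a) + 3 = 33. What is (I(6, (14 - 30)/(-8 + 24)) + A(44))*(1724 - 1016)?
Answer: 27612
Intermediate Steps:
I(q, a) = 30 (I(q, a) = -3 + 33 = 30)
A(r) = 9
(I(6, (14 - 30)/(-8 + 24)) + A(44))*(1724 - 1016) = (30 + 9)*(1724 - 1016) = 39*708 = 27612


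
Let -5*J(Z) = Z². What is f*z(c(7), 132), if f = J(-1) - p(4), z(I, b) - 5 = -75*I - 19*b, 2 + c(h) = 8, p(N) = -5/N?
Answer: -62013/20 ≈ -3100.6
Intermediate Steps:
J(Z) = -Z²/5
c(h) = 6 (c(h) = -2 + 8 = 6)
z(I, b) = 5 - 75*I - 19*b (z(I, b) = 5 + (-75*I - 19*b) = 5 - 75*I - 19*b)
f = 21/20 (f = -⅕*(-1)² - (-5)/4 = -⅕*1 - (-5)/4 = -⅕ - 1*(-5/4) = -⅕ + 5/4 = 21/20 ≈ 1.0500)
f*z(c(7), 132) = 21*(5 - 75*6 - 19*132)/20 = 21*(5 - 450 - 2508)/20 = (21/20)*(-2953) = -62013/20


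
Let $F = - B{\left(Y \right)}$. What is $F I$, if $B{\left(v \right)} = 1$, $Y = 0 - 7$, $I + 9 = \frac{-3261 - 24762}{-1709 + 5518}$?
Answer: $\frac{62304}{3809} \approx 16.357$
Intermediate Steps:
$I = - \frac{62304}{3809}$ ($I = -9 + \frac{-3261 - 24762}{-1709 + 5518} = -9 - \frac{28023}{3809} = - \frac{62304}{3809} \approx -16.357$)
$Y = -7$ ($Y = 0 - 7 = -7$)
$F = -1$ ($F = \left(-1\right) 1 = -1$)
$F I = \left(-1\right) \left(- \frac{62304}{3809}\right) = \frac{62304}{3809}$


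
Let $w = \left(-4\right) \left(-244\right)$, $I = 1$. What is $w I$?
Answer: $976$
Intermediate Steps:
$w = 976$
$w I = 976 \cdot 1 = 976$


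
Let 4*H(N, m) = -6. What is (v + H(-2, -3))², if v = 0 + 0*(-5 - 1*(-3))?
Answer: 9/4 ≈ 2.2500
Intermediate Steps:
H(N, m) = -3/2 (H(N, m) = (¼)*(-6) = -3/2)
v = 0 (v = 0 + 0*(-5 + 3) = 0 + 0*(-2) = 0 + 0 = 0)
(v + H(-2, -3))² = (0 - 3/2)² = (-3/2)² = 9/4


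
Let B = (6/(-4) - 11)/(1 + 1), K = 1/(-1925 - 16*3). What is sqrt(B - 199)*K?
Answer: -I*sqrt(821)/3946 ≈ -0.0072613*I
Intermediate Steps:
K = -1/1973 (K = 1/(-1925 - 48) = 1/(-1973) = -1/1973 ≈ -0.00050684)
B = -25/4 (B = (6*(-1/4) - 11)/2 = (-3/2 - 11)*(1/2) = -25/2*1/2 = -25/4 ≈ -6.2500)
sqrt(B - 199)*K = sqrt(-25/4 - 199)*(-1/1973) = sqrt(-821/4)*(-1/1973) = (I*sqrt(821)/2)*(-1/1973) = -I*sqrt(821)/3946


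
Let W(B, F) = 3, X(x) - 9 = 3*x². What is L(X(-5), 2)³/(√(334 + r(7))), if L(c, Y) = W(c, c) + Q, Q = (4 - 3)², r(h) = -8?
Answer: 32*√326/163 ≈ 3.5446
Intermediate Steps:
X(x) = 9 + 3*x²
Q = 1 (Q = 1² = 1)
L(c, Y) = 4 (L(c, Y) = 3 + 1 = 4)
L(X(-5), 2)³/(√(334 + r(7))) = 4³/(√(334 - 8)) = 64/(√326) = 64*(√326/326) = 32*√326/163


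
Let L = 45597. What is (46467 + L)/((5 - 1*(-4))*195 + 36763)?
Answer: 46032/19259 ≈ 2.3902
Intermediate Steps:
(46467 + L)/((5 - 1*(-4))*195 + 36763) = (46467 + 45597)/((5 - 1*(-4))*195 + 36763) = 92064/((5 + 4)*195 + 36763) = 92064/(9*195 + 36763) = 92064/(1755 + 36763) = 92064/38518 = 92064*(1/38518) = 46032/19259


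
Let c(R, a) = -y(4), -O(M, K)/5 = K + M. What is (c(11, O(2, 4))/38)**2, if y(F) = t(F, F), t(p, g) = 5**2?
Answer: 625/1444 ≈ 0.43283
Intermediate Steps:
t(p, g) = 25
O(M, K) = -5*K - 5*M (O(M, K) = -5*(K + M) = -5*K - 5*M)
y(F) = 25
c(R, a) = -25 (c(R, a) = -1*25 = -25)
(c(11, O(2, 4))/38)**2 = (-25/38)**2 = 625/1444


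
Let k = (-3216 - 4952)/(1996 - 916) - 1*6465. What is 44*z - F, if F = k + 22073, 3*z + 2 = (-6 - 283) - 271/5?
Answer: -557911/27 ≈ -20663.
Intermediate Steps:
z = -1726/15 (z = -⅔ + ((-6 - 283) - 271/5)/3 = -⅔ + (-289 - 271*⅕)/3 = -⅔ + (-289 - 271/5)/3 = -⅔ + (⅓)*(-1716/5) = -⅔ - 572/5 = -1726/15 ≈ -115.07)
k = -873796/135 (k = -8168/1080 - 6465 = -8168*1/1080 - 6465 = -1021/135 - 6465 = -873796/135 ≈ -6472.6)
F = 2106059/135 (F = -873796/135 + 22073 = 2106059/135 ≈ 15600.)
44*z - F = 44*(-1726/15) - 1*2106059/135 = -75944/15 - 2106059/135 = -557911/27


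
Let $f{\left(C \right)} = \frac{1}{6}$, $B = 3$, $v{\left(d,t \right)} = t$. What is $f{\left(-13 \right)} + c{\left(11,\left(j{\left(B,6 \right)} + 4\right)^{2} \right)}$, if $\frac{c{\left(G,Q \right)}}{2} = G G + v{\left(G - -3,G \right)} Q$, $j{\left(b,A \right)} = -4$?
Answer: $\frac{1453}{6} \approx 242.17$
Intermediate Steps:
$f{\left(C \right)} = \frac{1}{6}$
$c{\left(G,Q \right)} = 2 G^{2} + 2 G Q$ ($c{\left(G,Q \right)} = 2 \left(G G + G Q\right) = 2 \left(G^{2} + G Q\right) = 2 G^{2} + 2 G Q$)
$f{\left(-13 \right)} + c{\left(11,\left(j{\left(B,6 \right)} + 4\right)^{2} \right)} = \frac{1}{6} + 2 \cdot 11 \left(11 + \left(-4 + 4\right)^{2}\right) = \frac{1}{6} + 2 \cdot 11 \left(11 + 0^{2}\right) = \frac{1}{6} + 2 \cdot 11 \left(11 + 0\right) = \frac{1}{6} + 2 \cdot 11 \cdot 11 = \frac{1}{6} + 242 = \frac{1453}{6}$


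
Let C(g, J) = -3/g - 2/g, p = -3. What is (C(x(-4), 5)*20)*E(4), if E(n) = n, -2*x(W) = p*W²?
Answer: -50/3 ≈ -16.667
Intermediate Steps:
x(W) = 3*W²/2 (x(W) = -(-3)*W²/2 = 3*W²/2)
C(g, J) = -5/g
(C(x(-4), 5)*20)*E(4) = (-5/((3/2)*(-4)²)*20)*4 = (-5/((3/2)*16)*20)*4 = (-5/24*20)*4 = (-5*1/24*20)*4 = -5/24*20*4 = -25/6*4 = -50/3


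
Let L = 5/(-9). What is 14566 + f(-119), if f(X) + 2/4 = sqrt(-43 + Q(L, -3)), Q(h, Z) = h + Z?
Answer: 29131/2 + I*sqrt(419)/3 ≈ 14566.0 + 6.8232*I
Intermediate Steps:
L = -5/9 (L = 5*(-1/9) = -5/9 ≈ -0.55556)
Q(h, Z) = Z + h
f(X) = -1/2 + I*sqrt(419)/3 (f(X) = -1/2 + sqrt(-43 + (-3 - 5/9)) = -1/2 + sqrt(-43 - 32/9) = -1/2 + sqrt(-419/9) = -1/2 + I*sqrt(419)/3)
14566 + f(-119) = 14566 + (-1/2 + I*sqrt(419)/3) = 29131/2 + I*sqrt(419)/3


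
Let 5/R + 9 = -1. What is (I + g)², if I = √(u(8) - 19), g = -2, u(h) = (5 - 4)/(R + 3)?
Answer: (10 - I*√465)²/25 ≈ -14.6 - 17.251*I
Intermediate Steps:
R = -½ (R = 5/(-9 - 1) = 5/(-10) = 5*(-⅒) = -½ ≈ -0.50000)
u(h) = ⅖ (u(h) = (5 - 4)/(-½ + 3) = 1/(5/2) = 1*(⅖) = ⅖)
I = I*√465/5 (I = √(⅖ - 19) = √(-93/5) = I*√465/5 ≈ 4.3128*I)
(I + g)² = (I*√465/5 - 2)² = (-2 + I*√465/5)²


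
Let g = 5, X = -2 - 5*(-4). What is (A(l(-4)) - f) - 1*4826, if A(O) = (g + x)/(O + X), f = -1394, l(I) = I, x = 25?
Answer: -24009/7 ≈ -3429.9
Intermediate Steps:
X = 18 (X = -2 + 20 = 18)
A(O) = 30/(18 + O) (A(O) = (5 + 25)/(O + 18) = 30/(18 + O))
(A(l(-4)) - f) - 1*4826 = (30/(18 - 4) - 1*(-1394)) - 1*4826 = (30/14 + 1394) - 4826 = (30*(1/14) + 1394) - 4826 = (15/7 + 1394) - 4826 = 9773/7 - 4826 = -24009/7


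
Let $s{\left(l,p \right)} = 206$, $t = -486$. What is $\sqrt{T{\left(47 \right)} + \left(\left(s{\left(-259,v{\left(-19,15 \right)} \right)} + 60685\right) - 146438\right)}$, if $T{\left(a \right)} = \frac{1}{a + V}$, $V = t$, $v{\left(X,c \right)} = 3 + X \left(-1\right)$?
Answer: $\frac{i \sqrt{16486703826}}{439} \approx 292.48 i$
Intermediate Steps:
$v{\left(X,c \right)} = 3 - X$
$V = -486$
$T{\left(a \right)} = \frac{1}{-486 + a}$ ($T{\left(a \right)} = \frac{1}{a - 486} = \frac{1}{-486 + a}$)
$\sqrt{T{\left(47 \right)} + \left(\left(s{\left(-259,v{\left(-19,15 \right)} \right)} + 60685\right) - 146438\right)} = \sqrt{\frac{1}{-486 + 47} + \left(\left(206 + 60685\right) - 146438\right)} = \sqrt{\frac{1}{-439} + \left(60891 - 146438\right)} = \sqrt{- \frac{1}{439} - 85547} = \sqrt{- \frac{37555134}{439}} = \frac{i \sqrt{16486703826}}{439}$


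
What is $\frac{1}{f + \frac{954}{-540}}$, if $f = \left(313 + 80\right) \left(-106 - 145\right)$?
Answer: $- \frac{30}{2959343} \approx -1.0137 \cdot 10^{-5}$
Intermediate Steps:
$f = -98643$ ($f = 393 \left(-251\right) = -98643$)
$\frac{1}{f + \frac{954}{-540}} = \frac{1}{-98643 + \frac{954}{-540}} = \frac{1}{-98643 + 954 \left(- \frac{1}{540}\right)} = \frac{1}{-98643 - \frac{53}{30}} = \frac{1}{- \frac{2959343}{30}} = - \frac{30}{2959343}$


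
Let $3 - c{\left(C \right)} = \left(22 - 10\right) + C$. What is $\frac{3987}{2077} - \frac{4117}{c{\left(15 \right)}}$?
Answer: $\frac{8646697}{49848} \approx 173.46$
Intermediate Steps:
$c{\left(C \right)} = -9 - C$ ($c{\left(C \right)} = 3 - \left(\left(22 - 10\right) + C\right) = 3 - \left(12 + C\right) = -9 - C$)
$\frac{3987}{2077} - \frac{4117}{c{\left(15 \right)}} = \frac{3987}{2077} - \frac{4117}{-9 - 15} = 3987 \cdot \frac{1}{2077} - \frac{4117}{-9 - 15} = \frac{3987}{2077} - \frac{4117}{-24} = \frac{3987}{2077} - - \frac{4117}{24} = \frac{3987}{2077} + \frac{4117}{24} = \frac{8646697}{49848}$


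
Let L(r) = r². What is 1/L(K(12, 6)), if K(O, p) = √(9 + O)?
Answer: 1/21 ≈ 0.047619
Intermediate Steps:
1/L(K(12, 6)) = 1/((√(9 + 12))²) = 1/((√21)²) = 1/21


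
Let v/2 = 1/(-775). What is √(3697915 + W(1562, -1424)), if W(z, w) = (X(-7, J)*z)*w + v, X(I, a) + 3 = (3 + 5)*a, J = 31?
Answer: 3*I*√1444843866243/155 ≈ 23265.0*I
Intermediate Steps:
X(I, a) = -3 + 8*a (X(I, a) = -3 + (3 + 5)*a = -3 + 8*a)
v = -2/775 (v = 2/(-775) = 2*(-1/775) = -2/775 ≈ -0.0025806)
W(z, w) = -2/775 + 245*w*z (W(z, w) = ((-3 + 8*31)*z)*w - 2/775 = ((-3 + 248)*z)*w - 2/775 = (245*z)*w - 2/775 = 245*w*z - 2/775 = -2/775 + 245*w*z)
√(3697915 + W(1562, -1424)) = √(3697915 + (-2/775 + 245*(-1424)*1562)) = √(3697915 + (-2/775 - 544950560)) = √(3697915 - 422336684002/775) = √(-419470799877/775) = 3*I*√1444843866243/155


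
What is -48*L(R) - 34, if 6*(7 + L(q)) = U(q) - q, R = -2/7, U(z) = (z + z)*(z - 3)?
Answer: 13950/49 ≈ 284.69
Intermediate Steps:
U(z) = 2*z*(-3 + z) (U(z) = (2*z)*(-3 + z) = 2*z*(-3 + z))
R = -2/7 (R = -2*⅐ = -2/7 ≈ -0.28571)
L(q) = -7 - q/6 + q*(-3 + q)/3 (L(q) = -7 + (2*q*(-3 + q) - q)/6 = -7 + (-q + 2*q*(-3 + q))/6 = -7 + (-q/6 + q*(-3 + q)/3) = -7 - q/6 + q*(-3 + q)/3)
-48*L(R) - 34 = -48*(-7 - ⅙*(-2/7) + (⅓)*(-2/7)*(-3 - 2/7)) - 34 = -48*(-7 + 1/21 + (⅓)*(-2/7)*(-23/7)) - 34 = -48*(-7 + 1/21 + 46/147) - 34 = -48*(-976/147) - 34 = 15616/49 - 34 = 13950/49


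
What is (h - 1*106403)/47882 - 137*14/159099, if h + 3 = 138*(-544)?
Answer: -14482402999/3808989159 ≈ -3.8022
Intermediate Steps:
h = -75075 (h = -3 + 138*(-544) = -3 - 75072 = -75075)
(h - 1*106403)/47882 - 137*14/159099 = (-75075 - 1*106403)/47882 - 137*14/159099 = (-75075 - 106403)*(1/47882) - 1918*1/159099 = -181478*1/47882 - 1918/159099 = -90739/23941 - 1918/159099 = -14482402999/3808989159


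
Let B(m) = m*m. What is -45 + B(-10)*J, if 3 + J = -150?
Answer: -15345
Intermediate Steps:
J = -153 (J = -3 - 150 = -153)
B(m) = m**2
-45 + B(-10)*J = -45 + (-10)**2*(-153) = -45 + 100*(-153) = -45 - 15300 = -15345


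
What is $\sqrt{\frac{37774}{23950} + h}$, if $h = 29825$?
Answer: $\frac{3 \sqrt{19009554722}}{2395} \approx 172.7$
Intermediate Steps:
$\sqrt{\frac{37774}{23950} + h} = \sqrt{\frac{37774}{23950} + 29825} = \sqrt{37774 \cdot \frac{1}{23950} + 29825} = \sqrt{\frac{18887}{11975} + 29825} = \sqrt{\frac{357173262}{11975}} = \frac{3 \sqrt{19009554722}}{2395}$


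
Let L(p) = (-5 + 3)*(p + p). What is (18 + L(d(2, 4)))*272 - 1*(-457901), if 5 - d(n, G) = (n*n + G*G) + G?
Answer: 483469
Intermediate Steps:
d(n, G) = 5 - G - G² - n² (d(n, G) = 5 - ((n*n + G*G) + G) = 5 - ((n² + G²) + G) = 5 - ((G² + n²) + G) = 5 - (G + G² + n²) = 5 + (-G - G² - n²) = 5 - G - G² - n²)
L(p) = -4*p
(18 + L(d(2, 4)))*272 - 1*(-457901) = (18 - 4*(5 - 1*4 - 1*4² - 1*2²))*272 - 1*(-457901) = (18 - 4*(5 - 4 - 1*16 - 1*4))*272 + 457901 = (18 - 4*(5 - 4 - 16 - 4))*272 + 457901 = (18 - 4*(-19))*272 + 457901 = (18 + 76)*272 + 457901 = 94*272 + 457901 = 25568 + 457901 = 483469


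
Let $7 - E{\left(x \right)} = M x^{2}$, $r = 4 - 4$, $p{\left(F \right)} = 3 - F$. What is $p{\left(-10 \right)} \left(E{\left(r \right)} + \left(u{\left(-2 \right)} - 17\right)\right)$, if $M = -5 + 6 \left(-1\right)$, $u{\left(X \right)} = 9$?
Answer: $-13$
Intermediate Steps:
$r = 0$
$M = -11$ ($M = -5 - 6 = -11$)
$E{\left(x \right)} = 7 + 11 x^{2}$ ($E{\left(x \right)} = 7 - - 11 x^{2} = 7 + 11 x^{2}$)
$p{\left(-10 \right)} \left(E{\left(r \right)} + \left(u{\left(-2 \right)} - 17\right)\right) = \left(3 - -10\right) \left(\left(7 + 11 \cdot 0^{2}\right) + \left(9 - 17\right)\right) = \left(3 + 10\right) \left(\left(7 + 11 \cdot 0\right) - 8\right) = 13 \left(\left(7 + 0\right) - 8\right) = 13 \left(7 - 8\right) = 13 \left(-1\right) = -13$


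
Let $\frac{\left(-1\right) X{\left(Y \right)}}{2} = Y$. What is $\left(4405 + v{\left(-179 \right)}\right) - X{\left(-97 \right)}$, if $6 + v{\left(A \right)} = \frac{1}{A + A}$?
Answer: $\frac{1505389}{358} \approx 4205.0$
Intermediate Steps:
$v{\left(A \right)} = -6 + \frac{1}{2 A}$ ($v{\left(A \right)} = -6 + \frac{1}{A + A} = -6 + \frac{1}{2 A}$)
$X{\left(Y \right)} = - 2 Y$
$\left(4405 + v{\left(-179 \right)}\right) - X{\left(-97 \right)} = \left(4405 - \left(6 - \frac{1}{2 \left(-179\right)}\right)\right) - \left(-2\right) \left(-97\right) = \left(4405 + \left(-6 + \frac{1}{2} \left(- \frac{1}{179}\right)\right)\right) - 194 = \left(4405 - \frac{2149}{358}\right) - 194 = \frac{1574841}{358} - 194 = \frac{1505389}{358}$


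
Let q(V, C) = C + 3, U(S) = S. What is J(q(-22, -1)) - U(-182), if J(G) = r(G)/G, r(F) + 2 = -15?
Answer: 347/2 ≈ 173.50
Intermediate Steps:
r(F) = -17 (r(F) = -2 - 15 = -17)
q(V, C) = 3 + C
J(G) = -17/G
J(q(-22, -1)) - U(-182) = -17/(3 - 1) - 1*(-182) = -17/2 + 182 = 347/2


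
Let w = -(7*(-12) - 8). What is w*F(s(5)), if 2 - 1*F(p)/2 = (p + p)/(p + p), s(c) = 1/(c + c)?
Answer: 184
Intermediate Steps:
s(c) = 1/(2*c)
F(p) = 2 (F(p) = 4 - 2*(p + p)/(p + p) = 4 - 2*2*p/(2*p) = 4 - 2*2*p*1/(2*p) = 4 - 2*1 = 4 - 2 = 2)
w = 92 (w = -(-84 - 8) = -1*(-92) = 92)
w*F(s(5)) = 92*2 = 184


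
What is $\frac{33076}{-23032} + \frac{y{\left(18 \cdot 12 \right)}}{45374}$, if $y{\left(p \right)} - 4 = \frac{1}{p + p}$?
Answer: $- \frac{11576815015}{8061844896} \approx -1.436$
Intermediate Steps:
$y{\left(p \right)} = 4 + \frac{1}{2 p}$ ($y{\left(p \right)} = 4 + \frac{1}{p + p} = 4 + \frac{1}{2 p}$)
$\frac{33076}{-23032} + \frac{y{\left(18 \cdot 12 \right)}}{45374} = \frac{33076}{-23032} + \frac{4 + \frac{1}{2 \cdot 18 \cdot 12}}{45374} = 33076 \left(- \frac{1}{23032}\right) + \left(4 + \frac{1}{2 \cdot 216}\right) \frac{1}{45374} = - \frac{8269}{5758} + \left(4 + \frac{1}{2} \cdot \frac{1}{216}\right) \frac{1}{45374} = - \frac{8269}{5758} + \left(4 + \frac{1}{432}\right) \frac{1}{45374} = - \frac{8269}{5758} + \frac{1729}{432} \cdot \frac{1}{45374} = - \frac{8269}{5758} + \frac{247}{2800224} = - \frac{11576815015}{8061844896}$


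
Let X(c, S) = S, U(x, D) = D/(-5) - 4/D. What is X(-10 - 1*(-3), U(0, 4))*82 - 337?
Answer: -2423/5 ≈ -484.60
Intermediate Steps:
U(x, D) = -4/D - D/5 (U(x, D) = D*(-⅕) - 4/D = -D/5 - 4/D = -4/D - D/5)
X(-10 - 1*(-3), U(0, 4))*82 - 337 = (-4/4 - ⅕*4)*82 - 337 = (-4*¼ - ⅘)*82 - 337 = (-1 - ⅘)*82 - 337 = -9/5*82 - 337 = -738/5 - 337 = -2423/5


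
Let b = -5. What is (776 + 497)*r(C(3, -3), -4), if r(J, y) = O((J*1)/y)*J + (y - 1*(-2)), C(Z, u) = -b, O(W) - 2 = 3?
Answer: 29279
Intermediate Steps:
O(W) = 5 (O(W) = 2 + 3 = 5)
C(Z, u) = 5 (C(Z, u) = -1*(-5) = 5)
r(J, y) = 2 + y + 5*J (r(J, y) = 5*J + (y - 1*(-2)) = 5*J + (y + 2) = 5*J + (2 + y) = 2 + y + 5*J)
(776 + 497)*r(C(3, -3), -4) = (776 + 497)*(2 - 4 + 5*5) = 1273*(2 - 4 + 25) = 1273*23 = 29279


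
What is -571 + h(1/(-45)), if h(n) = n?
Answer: -25696/45 ≈ -571.02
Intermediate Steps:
-571 + h(1/(-45)) = -571 + 1/(-45) = -571 - 1/45 = -25696/45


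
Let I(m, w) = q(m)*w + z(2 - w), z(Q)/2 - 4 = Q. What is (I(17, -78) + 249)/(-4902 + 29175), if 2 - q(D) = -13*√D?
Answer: 1/93 - 338*√17/8091 ≈ -0.16149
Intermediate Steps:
q(D) = 2 + 13*√D (q(D) = 2 - (-13)*√D = 2 + 13*√D)
z(Q) = 8 + 2*Q
I(m, w) = 12 - 2*w + w*(2 + 13*√m) (I(m, w) = (2 + 13*√m)*w + (8 + 2*(2 - w)) = w*(2 + 13*√m) + (8 + (4 - 2*w)) = w*(2 + 13*√m) + (12 - 2*w) = 12 - 2*w + w*(2 + 13*√m))
(I(17, -78) + 249)/(-4902 + 29175) = ((12 + 13*(-78)*√17) + 249)/(-4902 + 29175) = ((12 - 1014*√17) + 249)/24273 = (261 - 1014*√17)*(1/24273) = 1/93 - 338*√17/8091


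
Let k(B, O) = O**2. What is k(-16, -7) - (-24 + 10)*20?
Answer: 329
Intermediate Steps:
k(-16, -7) - (-24 + 10)*20 = (-7)**2 - (-24 + 10)*20 = 49 - (-14)*20 = 49 - 1*(-280) = 49 + 280 = 329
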